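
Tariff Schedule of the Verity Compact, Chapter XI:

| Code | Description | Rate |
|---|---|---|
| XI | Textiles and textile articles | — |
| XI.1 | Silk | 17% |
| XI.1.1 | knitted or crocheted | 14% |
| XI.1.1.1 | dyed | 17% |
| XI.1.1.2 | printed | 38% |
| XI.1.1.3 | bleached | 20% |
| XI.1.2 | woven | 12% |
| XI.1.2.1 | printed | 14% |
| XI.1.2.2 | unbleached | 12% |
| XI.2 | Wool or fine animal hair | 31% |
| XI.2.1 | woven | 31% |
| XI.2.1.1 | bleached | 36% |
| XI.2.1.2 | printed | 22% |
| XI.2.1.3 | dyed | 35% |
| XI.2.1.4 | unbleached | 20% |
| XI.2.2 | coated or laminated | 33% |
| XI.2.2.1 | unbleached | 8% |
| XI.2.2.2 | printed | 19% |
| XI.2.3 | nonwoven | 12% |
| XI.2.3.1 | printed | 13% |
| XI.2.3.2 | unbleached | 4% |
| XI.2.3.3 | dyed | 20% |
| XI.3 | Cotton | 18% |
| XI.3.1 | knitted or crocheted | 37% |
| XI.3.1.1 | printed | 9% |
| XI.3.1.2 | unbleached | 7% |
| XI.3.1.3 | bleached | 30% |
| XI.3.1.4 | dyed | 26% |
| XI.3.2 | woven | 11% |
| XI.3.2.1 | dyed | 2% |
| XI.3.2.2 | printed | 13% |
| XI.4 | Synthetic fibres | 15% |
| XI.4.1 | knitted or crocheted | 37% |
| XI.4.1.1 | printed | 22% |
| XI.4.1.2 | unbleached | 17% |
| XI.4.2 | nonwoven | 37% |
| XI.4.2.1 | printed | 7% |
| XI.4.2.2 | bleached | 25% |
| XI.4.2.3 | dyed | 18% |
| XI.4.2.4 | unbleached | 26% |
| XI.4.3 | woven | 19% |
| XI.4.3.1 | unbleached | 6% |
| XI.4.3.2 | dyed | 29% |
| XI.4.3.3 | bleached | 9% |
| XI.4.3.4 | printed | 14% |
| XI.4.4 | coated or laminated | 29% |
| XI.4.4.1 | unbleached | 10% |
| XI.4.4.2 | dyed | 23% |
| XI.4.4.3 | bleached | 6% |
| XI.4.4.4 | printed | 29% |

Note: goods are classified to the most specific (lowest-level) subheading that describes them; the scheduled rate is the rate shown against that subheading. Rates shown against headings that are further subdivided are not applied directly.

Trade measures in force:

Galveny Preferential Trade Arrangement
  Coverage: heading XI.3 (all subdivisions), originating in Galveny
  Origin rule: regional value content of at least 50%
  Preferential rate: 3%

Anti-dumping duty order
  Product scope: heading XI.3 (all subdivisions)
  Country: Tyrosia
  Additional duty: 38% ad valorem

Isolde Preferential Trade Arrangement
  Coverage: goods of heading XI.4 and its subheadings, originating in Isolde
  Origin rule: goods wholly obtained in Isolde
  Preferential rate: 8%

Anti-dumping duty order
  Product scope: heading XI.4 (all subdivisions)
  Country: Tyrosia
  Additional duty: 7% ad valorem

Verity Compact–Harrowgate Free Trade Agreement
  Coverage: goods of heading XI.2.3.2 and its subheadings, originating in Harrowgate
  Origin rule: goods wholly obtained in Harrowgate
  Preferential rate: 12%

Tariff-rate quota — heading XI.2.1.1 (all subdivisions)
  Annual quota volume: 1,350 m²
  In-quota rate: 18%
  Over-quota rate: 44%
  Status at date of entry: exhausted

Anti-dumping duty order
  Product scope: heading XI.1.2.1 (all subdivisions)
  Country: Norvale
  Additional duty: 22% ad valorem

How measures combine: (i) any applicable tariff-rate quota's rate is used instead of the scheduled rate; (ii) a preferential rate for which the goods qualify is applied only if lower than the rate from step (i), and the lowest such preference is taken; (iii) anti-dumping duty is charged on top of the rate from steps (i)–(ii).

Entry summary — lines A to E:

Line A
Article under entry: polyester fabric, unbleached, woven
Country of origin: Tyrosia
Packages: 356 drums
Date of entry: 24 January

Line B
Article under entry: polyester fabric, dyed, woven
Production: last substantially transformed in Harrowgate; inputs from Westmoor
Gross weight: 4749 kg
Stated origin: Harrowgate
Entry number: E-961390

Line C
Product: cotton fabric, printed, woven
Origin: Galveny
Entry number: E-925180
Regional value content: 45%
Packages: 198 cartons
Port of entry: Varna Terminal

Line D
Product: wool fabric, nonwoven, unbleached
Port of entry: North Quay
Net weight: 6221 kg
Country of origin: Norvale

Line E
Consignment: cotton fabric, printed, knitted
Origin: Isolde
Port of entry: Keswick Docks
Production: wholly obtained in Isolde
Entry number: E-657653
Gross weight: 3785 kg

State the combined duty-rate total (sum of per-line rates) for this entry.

68%

Line A: polyester → XI.4; woven → XI.4.3; unbleached → XI.4.3.1. Scheduled 6%. anti-dumping (Tyrosia, XI.4): +7%; total 6% + 7% = 13%. → 13%.
Line B: polyester → XI.4; woven → XI.4.3; dyed → XI.4.3.2. Scheduled 29%. Harrowgate agreement on XI.2.3.2: XI.4.3.2 not covered. → 29%.
Line C: cotton → XI.3; woven → XI.3.2; printed → XI.3.2.2. Scheduled 13%. Galveny agreement on XI.3: RVC < 50%. → 13%.
Line D: wool → XI.2; nonwoven → XI.2.3; unbleached → XI.2.3.2. Scheduled 4%. No special measure applies. → 4%.
Line E: cotton → XI.3; knitted → XI.3.1; printed → XI.3.1.1. Scheduled 9%. Isolde agreement on XI.4: XI.3.1.1 not covered. → 9%.
Sum: 13% + 29% + 13% + 4% + 9% = 68%.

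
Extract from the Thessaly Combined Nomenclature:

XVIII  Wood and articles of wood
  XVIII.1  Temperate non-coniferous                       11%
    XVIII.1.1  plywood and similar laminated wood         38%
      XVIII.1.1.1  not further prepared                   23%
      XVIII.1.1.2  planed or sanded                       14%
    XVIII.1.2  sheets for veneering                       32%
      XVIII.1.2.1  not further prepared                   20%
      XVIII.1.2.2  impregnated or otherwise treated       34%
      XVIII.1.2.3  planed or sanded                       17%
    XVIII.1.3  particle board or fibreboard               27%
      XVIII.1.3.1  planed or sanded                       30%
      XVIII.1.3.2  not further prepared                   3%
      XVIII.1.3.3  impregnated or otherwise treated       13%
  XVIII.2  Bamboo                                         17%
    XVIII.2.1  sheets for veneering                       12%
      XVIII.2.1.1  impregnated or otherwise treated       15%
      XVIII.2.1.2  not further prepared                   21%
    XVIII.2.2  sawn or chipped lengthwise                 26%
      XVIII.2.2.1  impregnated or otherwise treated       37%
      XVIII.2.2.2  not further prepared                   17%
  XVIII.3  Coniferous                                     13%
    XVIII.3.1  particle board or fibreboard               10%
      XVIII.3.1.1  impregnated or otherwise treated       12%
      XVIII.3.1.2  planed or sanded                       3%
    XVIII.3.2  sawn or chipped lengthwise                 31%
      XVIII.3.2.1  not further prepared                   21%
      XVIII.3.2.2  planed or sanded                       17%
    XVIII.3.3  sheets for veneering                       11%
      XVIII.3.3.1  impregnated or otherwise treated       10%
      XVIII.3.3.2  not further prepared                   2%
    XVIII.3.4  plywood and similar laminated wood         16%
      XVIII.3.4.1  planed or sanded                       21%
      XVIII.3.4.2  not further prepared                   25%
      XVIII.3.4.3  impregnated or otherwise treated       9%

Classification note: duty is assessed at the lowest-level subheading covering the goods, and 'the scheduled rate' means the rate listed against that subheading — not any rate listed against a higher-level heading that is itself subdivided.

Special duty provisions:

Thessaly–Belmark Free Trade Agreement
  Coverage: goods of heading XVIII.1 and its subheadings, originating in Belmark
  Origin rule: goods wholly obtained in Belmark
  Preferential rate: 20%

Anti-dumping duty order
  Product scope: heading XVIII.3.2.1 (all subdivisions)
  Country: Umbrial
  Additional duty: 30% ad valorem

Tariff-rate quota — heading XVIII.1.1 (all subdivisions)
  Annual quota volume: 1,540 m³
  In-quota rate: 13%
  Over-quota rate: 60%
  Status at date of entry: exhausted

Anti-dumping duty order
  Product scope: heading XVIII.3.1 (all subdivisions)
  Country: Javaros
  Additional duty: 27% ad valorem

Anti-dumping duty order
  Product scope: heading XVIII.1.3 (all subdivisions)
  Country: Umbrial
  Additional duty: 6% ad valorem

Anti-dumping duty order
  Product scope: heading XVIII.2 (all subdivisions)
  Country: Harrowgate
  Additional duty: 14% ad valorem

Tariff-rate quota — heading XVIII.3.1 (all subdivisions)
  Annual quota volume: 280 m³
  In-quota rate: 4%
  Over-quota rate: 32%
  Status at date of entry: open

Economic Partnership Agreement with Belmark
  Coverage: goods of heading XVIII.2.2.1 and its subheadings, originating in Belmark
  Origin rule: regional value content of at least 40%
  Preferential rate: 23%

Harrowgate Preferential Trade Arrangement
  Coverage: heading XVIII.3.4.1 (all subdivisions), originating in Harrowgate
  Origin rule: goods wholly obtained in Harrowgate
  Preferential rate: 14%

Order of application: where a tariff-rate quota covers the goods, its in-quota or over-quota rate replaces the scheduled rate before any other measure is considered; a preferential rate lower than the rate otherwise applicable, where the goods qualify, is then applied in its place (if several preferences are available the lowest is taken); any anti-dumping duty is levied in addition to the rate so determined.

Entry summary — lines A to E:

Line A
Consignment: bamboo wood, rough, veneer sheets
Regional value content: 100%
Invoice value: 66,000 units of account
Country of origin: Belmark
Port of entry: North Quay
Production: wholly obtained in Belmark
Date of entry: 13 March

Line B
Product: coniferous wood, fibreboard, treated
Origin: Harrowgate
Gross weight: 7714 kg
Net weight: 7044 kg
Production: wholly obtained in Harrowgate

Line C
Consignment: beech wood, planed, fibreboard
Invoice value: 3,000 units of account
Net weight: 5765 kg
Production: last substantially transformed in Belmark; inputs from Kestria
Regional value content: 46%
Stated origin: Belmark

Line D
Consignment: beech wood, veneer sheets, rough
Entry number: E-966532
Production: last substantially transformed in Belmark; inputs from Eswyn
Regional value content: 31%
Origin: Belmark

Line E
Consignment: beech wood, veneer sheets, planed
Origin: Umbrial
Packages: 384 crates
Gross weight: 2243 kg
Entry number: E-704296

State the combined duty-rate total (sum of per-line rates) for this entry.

Line A: bamboo → XVIII.2; veneer sheets → XVIII.2.1; rough → XVIII.2.1.2. Scheduled 21%. Belmark agreement on XVIII.1: XVIII.2.1.2 not covered; Belmark agreement on XVIII.2.2.1: XVIII.2.1.2 not covered. → 21%.
Line B: coniferous → XVIII.3; fibreboard → XVIII.3.1; treated → XVIII.3.1.1. Scheduled 12%. quota on XVIII.3.1 open → in-quota 4%; Harrowgate agreement on XVIII.3.4.1: XVIII.3.1.1 not covered. → 4%.
Line C: beech → XVIII.1; fibreboard → XVIII.1.3; planed → XVIII.1.3.1. Scheduled 30%. Belmark agreement on XVIII.1: not wholly obtained; Belmark agreement on XVIII.2.2.1: XVIII.1.3.1 not covered. → 30%.
Line D: beech → XVIII.1; veneer sheets → XVIII.1.2; rough → XVIII.1.2.1. Scheduled 20%. Belmark agreement on XVIII.1: not wholly obtained; Belmark agreement on XVIII.2.2.1: XVIII.1.2.1 not covered. → 20%.
Line E: beech → XVIII.1; veneer sheets → XVIII.1.2; planed → XVIII.1.2.3. Scheduled 17%. No special measure applies. → 17%.
Sum: 21% + 4% + 30% + 20% + 17% = 92%.

92%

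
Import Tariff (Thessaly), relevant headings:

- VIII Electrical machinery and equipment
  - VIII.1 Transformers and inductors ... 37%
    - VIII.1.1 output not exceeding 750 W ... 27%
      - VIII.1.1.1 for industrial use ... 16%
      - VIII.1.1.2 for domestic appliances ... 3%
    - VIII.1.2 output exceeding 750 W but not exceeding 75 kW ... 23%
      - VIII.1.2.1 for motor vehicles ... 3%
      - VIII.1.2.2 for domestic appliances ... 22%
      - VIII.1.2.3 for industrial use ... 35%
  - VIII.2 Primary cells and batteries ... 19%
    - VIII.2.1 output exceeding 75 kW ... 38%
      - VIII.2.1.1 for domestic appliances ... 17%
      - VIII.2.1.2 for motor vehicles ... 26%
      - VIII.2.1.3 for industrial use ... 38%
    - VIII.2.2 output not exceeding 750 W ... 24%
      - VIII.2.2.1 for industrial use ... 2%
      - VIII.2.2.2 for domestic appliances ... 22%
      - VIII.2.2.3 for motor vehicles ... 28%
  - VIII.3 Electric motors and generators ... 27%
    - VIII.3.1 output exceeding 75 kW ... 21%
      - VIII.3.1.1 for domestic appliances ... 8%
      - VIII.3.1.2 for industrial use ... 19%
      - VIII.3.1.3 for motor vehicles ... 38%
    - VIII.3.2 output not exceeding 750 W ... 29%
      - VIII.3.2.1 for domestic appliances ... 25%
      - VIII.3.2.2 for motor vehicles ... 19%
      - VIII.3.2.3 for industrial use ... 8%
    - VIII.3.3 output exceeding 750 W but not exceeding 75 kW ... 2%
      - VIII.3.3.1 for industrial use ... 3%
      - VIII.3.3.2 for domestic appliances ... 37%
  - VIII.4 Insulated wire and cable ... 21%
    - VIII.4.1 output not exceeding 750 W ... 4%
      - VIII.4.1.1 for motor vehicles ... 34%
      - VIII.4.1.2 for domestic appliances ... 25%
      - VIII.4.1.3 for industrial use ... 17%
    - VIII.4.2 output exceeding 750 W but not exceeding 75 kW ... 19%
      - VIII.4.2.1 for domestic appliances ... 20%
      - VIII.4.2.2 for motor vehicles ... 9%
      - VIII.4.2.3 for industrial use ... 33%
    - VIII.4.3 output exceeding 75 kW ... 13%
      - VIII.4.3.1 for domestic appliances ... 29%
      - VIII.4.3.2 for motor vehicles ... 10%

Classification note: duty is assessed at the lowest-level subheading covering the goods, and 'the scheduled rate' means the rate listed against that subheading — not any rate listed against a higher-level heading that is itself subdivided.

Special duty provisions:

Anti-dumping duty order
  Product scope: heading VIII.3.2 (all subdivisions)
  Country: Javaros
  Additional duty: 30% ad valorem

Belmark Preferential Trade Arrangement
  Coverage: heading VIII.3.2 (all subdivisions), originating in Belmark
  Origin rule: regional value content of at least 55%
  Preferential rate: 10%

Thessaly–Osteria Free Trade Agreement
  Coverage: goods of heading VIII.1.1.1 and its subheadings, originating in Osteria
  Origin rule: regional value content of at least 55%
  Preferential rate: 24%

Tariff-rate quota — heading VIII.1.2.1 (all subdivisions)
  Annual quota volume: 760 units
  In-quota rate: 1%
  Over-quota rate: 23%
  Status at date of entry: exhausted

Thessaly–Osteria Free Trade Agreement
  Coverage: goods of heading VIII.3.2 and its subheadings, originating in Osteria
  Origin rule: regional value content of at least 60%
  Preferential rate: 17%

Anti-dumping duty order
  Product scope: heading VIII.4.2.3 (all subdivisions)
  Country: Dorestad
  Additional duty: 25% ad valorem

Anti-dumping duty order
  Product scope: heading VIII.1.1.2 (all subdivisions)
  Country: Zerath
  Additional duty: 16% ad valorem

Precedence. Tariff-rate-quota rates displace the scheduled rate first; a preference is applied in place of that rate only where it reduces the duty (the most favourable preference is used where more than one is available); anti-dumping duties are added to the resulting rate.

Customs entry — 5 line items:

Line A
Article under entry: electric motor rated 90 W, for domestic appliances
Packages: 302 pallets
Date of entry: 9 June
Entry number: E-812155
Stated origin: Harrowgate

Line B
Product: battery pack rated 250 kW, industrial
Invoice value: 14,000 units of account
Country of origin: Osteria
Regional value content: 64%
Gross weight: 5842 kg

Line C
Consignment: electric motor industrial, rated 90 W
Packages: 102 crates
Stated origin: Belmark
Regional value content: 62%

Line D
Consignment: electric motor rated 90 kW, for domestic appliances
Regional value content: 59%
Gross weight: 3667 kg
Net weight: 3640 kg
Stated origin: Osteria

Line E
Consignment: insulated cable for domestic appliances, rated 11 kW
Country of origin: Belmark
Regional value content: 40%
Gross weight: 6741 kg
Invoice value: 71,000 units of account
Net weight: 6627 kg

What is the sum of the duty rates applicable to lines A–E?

Line A: electric motor → VIII.3; rated 90 W → VIII.3.2; for domestic appliances → VIII.3.2.1. Scheduled 25%. No special measure applies. → 25%.
Line B: battery pack → VIII.2; rated 250 kW → VIII.2.1; industrial → VIII.2.1.3. Scheduled 38%. Osteria agreement on VIII.1.1.1: VIII.2.1.3 not covered; Osteria agreement on VIII.3.2: VIII.2.1.3 not covered. → 38%.
Line C: electric motor → VIII.3; rated 90 W → VIII.3.2; industrial → VIII.3.2.3. Scheduled 8%. Belmark agreement on VIII.3.2: RVC ≥ 55% → 10% available; preference 10% not lower than 8% → no reduction. → 8%.
Line D: electric motor → VIII.3; rated 90 kW → VIII.3.1; for domestic appliances → VIII.3.1.1. Scheduled 8%. Osteria agreement on VIII.1.1.1: VIII.3.1.1 not covered; Osteria agreement on VIII.3.2: VIII.3.1.1 not covered. → 8%.
Line E: insulated cable → VIII.4; rated 11 kW → VIII.4.2; for domestic appliances → VIII.4.2.1. Scheduled 20%. Belmark agreement on VIII.3.2: VIII.4.2.1 not covered. → 20%.
Sum: 25% + 38% + 8% + 8% + 20% = 99%.

99%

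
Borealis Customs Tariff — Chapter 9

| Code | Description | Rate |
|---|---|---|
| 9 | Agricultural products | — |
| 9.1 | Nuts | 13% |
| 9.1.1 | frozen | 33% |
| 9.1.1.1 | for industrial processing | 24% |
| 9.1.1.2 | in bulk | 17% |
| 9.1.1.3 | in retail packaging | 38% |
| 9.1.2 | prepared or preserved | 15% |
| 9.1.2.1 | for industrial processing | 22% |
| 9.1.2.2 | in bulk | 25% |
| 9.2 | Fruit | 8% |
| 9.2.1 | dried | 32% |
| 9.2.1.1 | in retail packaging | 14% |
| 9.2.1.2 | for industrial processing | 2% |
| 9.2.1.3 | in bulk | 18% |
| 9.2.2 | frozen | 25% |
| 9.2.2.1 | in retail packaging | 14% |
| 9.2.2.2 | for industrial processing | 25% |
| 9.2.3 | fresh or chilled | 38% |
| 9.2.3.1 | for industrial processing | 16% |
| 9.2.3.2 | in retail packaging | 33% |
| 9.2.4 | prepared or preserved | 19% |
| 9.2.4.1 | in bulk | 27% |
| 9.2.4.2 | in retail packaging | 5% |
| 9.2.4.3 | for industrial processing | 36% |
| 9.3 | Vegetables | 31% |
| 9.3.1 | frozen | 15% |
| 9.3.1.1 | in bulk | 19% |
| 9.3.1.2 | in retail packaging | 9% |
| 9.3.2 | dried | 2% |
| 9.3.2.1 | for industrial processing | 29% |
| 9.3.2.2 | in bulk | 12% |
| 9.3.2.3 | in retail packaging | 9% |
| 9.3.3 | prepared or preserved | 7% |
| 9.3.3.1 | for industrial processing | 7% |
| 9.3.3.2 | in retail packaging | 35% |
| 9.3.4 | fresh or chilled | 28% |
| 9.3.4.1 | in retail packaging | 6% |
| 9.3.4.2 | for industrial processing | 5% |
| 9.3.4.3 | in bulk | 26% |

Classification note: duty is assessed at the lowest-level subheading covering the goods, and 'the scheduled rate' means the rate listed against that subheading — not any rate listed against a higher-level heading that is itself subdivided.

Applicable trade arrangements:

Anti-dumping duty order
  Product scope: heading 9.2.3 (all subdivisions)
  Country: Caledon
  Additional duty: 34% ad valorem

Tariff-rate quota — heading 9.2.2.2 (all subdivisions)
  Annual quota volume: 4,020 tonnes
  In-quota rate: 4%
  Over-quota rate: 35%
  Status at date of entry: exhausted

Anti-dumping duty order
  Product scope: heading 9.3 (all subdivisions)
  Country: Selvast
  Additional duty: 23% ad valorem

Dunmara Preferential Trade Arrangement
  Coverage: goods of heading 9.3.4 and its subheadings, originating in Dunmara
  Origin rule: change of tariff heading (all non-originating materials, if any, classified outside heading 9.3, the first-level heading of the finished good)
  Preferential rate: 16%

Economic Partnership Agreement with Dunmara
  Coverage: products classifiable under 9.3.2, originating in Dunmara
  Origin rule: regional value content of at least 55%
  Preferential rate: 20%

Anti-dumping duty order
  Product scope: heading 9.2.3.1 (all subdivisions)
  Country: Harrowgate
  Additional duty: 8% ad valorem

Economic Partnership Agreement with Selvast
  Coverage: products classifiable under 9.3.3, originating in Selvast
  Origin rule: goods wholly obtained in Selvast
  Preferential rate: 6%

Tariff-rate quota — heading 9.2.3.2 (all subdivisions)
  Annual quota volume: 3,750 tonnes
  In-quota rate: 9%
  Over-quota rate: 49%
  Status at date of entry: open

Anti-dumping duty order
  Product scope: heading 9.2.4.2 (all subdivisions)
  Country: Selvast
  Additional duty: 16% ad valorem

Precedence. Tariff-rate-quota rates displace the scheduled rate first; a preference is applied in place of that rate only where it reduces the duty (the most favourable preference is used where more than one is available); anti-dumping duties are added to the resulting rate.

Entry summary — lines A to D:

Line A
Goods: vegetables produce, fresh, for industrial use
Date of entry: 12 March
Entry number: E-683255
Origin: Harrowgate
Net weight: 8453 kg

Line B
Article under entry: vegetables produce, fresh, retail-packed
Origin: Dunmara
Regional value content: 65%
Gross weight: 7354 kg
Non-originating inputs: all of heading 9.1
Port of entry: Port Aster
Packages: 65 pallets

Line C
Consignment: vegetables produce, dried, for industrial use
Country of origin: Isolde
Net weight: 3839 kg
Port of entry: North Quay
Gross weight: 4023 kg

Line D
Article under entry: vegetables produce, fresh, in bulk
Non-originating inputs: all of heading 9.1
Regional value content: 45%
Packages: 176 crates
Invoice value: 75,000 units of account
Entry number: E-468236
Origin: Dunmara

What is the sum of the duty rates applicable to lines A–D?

Line A: vegetables → 9.3; fresh → 9.3.4; for industrial use → 9.3.4.2. Scheduled 5%. No special measure applies. → 5%.
Line B: vegetables → 9.3; fresh → 9.3.4; retail-packed → 9.3.4.1. Scheduled 6%. Dunmara agreement on 9.3.4: CTH met → 16% available; Dunmara agreement on 9.3.2: 9.3.4.1 not covered; preference 16% not lower than 6% → no reduction. → 6%.
Line C: vegetables → 9.3; dried → 9.3.2; for industrial use → 9.3.2.1. Scheduled 29%. No special measure applies. → 29%.
Line D: vegetables → 9.3; fresh → 9.3.4; in bulk → 9.3.4.3. Scheduled 26%. Dunmara agreement on 9.3.4: CTH met → 16% available; Dunmara agreement on 9.3.2: 9.3.4.3 not covered; preferential 16%. → 16%.
Sum: 5% + 6% + 29% + 16% = 56%.

56%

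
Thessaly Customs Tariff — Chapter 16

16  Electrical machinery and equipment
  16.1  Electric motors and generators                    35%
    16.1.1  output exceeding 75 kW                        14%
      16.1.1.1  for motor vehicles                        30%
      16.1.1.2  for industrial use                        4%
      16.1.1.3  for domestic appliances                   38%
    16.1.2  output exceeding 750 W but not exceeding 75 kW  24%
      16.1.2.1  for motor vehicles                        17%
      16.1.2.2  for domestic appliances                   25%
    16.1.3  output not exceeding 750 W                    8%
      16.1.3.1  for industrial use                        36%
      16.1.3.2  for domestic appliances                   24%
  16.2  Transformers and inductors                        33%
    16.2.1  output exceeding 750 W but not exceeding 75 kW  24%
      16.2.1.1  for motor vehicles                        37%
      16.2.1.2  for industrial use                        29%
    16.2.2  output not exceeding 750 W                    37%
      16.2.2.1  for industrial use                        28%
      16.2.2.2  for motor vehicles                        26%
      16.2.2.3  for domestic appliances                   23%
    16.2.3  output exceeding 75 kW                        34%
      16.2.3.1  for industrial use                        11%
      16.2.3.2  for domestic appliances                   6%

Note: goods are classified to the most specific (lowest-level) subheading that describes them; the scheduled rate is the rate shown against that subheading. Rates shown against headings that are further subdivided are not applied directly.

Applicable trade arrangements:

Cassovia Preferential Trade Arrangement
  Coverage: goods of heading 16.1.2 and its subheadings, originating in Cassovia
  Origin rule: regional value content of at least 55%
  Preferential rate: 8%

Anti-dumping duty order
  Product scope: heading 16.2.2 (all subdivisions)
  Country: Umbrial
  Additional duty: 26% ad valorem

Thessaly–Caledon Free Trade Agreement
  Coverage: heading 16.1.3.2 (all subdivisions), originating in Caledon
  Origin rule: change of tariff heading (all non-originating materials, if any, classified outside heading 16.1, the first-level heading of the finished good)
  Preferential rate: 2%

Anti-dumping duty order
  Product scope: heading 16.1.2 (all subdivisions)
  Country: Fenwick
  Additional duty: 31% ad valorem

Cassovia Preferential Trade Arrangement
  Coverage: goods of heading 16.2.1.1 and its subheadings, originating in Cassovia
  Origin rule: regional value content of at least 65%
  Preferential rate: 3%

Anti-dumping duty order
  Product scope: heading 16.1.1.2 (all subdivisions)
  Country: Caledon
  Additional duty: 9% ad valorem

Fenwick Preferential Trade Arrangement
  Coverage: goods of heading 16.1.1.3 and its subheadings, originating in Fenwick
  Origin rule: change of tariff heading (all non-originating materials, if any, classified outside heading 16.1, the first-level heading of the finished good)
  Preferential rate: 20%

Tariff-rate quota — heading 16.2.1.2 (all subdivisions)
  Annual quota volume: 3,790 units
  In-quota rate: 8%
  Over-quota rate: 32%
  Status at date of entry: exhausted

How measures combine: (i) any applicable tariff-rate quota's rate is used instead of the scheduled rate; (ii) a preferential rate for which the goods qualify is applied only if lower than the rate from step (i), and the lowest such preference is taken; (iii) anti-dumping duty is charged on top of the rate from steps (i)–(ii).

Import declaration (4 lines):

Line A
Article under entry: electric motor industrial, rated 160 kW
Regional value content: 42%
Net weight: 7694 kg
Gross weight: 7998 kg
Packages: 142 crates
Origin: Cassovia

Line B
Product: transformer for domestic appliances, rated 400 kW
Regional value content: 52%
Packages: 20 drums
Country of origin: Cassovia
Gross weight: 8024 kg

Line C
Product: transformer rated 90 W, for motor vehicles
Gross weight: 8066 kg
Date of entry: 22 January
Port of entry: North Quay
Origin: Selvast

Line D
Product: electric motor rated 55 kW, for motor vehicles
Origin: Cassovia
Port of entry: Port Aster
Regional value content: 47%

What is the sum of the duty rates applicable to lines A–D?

53%

Line A: electric motor → 16.1; rated 160 kW → 16.1.1; industrial → 16.1.1.2. Scheduled 4%. Cassovia agreement on 16.1.2: 16.1.1.2 not covered; Cassovia agreement on 16.2.1.1: 16.1.1.2 not covered. → 4%.
Line B: transformer → 16.2; rated 400 kW → 16.2.3; for domestic appliances → 16.2.3.2. Scheduled 6%. Cassovia agreement on 16.1.2: 16.2.3.2 not covered; Cassovia agreement on 16.2.1.1: 16.2.3.2 not covered. → 6%.
Line C: transformer → 16.2; rated 90 W → 16.2.2; for motor vehicles → 16.2.2.2. Scheduled 26%. No special measure applies. → 26%.
Line D: electric motor → 16.1; rated 55 kW → 16.1.2; for motor vehicles → 16.1.2.1. Scheduled 17%. Cassovia agreement on 16.1.2: RVC < 55%; Cassovia agreement on 16.2.1.1: 16.1.2.1 not covered. → 17%.
Sum: 4% + 6% + 26% + 17% = 53%.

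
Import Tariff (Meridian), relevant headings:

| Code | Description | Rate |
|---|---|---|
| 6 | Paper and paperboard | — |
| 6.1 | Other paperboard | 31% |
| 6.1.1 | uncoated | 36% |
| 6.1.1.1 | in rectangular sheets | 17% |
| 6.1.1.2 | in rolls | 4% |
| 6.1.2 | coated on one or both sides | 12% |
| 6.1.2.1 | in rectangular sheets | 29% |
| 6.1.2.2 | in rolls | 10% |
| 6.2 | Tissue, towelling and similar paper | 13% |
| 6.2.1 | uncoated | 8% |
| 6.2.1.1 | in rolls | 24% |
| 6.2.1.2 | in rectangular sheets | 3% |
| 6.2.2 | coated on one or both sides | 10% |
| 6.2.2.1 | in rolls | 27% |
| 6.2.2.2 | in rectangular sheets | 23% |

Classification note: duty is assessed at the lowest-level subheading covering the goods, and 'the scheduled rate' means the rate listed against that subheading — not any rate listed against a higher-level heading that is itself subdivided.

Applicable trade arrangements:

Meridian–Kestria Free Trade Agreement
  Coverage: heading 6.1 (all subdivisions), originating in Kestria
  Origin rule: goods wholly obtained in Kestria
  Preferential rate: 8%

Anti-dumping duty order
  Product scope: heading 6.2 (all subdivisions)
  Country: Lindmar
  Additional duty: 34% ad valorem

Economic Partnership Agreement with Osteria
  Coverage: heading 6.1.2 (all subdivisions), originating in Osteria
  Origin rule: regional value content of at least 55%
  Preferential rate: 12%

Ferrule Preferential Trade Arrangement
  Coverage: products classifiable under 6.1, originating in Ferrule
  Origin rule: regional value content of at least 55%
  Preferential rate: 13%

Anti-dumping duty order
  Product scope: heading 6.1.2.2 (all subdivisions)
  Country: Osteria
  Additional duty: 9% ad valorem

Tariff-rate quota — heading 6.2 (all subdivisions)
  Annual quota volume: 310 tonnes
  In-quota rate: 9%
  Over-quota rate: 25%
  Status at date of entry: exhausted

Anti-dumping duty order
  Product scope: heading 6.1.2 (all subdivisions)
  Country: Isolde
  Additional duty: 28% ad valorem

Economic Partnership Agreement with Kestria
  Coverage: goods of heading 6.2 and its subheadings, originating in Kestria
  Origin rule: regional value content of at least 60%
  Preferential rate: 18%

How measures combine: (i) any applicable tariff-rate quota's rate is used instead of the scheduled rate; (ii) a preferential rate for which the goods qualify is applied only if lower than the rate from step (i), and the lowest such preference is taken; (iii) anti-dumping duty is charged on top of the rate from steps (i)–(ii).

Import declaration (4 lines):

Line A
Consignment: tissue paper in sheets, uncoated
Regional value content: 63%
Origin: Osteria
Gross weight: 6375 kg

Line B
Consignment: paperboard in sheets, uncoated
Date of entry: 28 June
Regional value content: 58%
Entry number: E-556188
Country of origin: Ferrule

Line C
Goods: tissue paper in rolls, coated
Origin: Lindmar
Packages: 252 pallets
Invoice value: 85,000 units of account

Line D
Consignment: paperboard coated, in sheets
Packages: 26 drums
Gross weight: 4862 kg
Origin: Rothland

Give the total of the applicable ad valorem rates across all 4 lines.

Line A: tissue paper → 6.2; uncoated → 6.2.1; in sheets → 6.2.1.2. Scheduled 3%. quota on 6.2 exhausted → over-quota 25%; Osteria agreement on 6.1.2: 6.2.1.2 not covered. → 25%.
Line B: paperboard → 6.1; uncoated → 6.1.1; in sheets → 6.1.1.1. Scheduled 17%. Ferrule agreement on 6.1: RVC ≥ 55% → 13% available; preferential 13%. → 13%.
Line C: tissue paper → 6.2; coated → 6.2.2; in rolls → 6.2.2.1. Scheduled 27%. quota on 6.2 exhausted → over-quota 25%; anti-dumping (Lindmar, 6.2): +34%; total 25% + 34% = 59%. → 59%.
Line D: paperboard → 6.1; coated → 6.1.2; in sheets → 6.1.2.1. Scheduled 29%. No special measure applies. → 29%.
Sum: 25% + 13% + 59% + 29% = 126%.

126%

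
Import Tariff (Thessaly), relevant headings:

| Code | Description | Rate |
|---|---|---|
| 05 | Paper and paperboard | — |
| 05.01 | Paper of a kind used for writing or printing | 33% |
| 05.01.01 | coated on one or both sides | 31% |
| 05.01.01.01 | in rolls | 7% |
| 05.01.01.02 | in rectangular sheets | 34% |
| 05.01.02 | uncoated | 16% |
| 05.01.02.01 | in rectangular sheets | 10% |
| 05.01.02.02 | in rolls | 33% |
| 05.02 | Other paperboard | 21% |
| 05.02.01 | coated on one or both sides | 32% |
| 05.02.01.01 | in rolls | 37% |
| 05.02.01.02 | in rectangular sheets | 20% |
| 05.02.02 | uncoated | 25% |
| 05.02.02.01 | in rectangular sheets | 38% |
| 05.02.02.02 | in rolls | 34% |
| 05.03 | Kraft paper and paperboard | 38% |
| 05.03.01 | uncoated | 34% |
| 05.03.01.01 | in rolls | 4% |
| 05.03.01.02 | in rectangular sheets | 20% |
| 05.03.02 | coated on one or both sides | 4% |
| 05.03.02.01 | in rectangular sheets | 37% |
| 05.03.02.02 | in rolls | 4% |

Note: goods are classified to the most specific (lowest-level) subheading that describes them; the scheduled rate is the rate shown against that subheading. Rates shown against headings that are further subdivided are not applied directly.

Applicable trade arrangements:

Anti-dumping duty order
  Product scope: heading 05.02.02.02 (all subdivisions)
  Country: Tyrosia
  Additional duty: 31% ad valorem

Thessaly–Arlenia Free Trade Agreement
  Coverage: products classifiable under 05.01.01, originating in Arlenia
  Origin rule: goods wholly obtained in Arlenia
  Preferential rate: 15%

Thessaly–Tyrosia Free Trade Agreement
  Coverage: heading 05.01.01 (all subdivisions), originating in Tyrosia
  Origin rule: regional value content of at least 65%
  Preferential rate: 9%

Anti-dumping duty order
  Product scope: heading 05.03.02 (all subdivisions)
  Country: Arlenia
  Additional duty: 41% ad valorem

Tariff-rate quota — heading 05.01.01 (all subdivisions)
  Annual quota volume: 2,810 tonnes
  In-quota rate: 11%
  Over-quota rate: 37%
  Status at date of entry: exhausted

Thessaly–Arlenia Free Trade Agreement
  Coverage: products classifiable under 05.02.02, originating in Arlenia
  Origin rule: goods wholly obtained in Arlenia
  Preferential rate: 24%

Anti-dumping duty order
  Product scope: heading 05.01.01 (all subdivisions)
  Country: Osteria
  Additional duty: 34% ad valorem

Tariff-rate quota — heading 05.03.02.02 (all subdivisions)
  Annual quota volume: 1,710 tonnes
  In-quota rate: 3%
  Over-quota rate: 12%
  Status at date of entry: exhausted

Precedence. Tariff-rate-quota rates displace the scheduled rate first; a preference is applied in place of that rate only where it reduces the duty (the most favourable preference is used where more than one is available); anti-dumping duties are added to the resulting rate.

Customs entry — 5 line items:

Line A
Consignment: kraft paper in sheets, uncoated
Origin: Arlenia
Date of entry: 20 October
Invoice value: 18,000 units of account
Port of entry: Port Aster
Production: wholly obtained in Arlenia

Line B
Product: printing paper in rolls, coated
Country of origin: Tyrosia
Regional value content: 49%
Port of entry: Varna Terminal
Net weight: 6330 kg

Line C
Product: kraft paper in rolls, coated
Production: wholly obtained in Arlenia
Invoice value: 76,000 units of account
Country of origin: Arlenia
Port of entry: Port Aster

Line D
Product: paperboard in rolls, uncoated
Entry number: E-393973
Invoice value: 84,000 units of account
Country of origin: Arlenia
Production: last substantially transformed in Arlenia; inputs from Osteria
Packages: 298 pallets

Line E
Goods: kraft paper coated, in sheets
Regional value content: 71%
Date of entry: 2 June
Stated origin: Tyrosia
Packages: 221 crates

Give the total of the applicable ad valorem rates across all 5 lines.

181%

Line A: kraft paper → 05.03; uncoated → 05.03.01; in sheets → 05.03.01.02. Scheduled 20%. Arlenia agreement on 05.01.01: 05.03.01.02 not covered; Arlenia agreement on 05.02.02: 05.03.01.02 not covered. → 20%.
Line B: printing paper → 05.01; coated → 05.01.01; in rolls → 05.01.01.01. Scheduled 7%. quota on 05.01.01 exhausted → over-quota 37%; Tyrosia agreement on 05.01.01: RVC < 65%. → 37%.
Line C: kraft paper → 05.03; coated → 05.03.02; in rolls → 05.03.02.02. Scheduled 4%. quota on 05.03.02.02 exhausted → over-quota 12%; Arlenia agreement on 05.01.01: 05.03.02.02 not covered; Arlenia agreement on 05.02.02: 05.03.02.02 not covered; anti-dumping (Arlenia, 05.03.02): +41%; total 12% + 41% = 53%. → 53%.
Line D: paperboard → 05.02; uncoated → 05.02.02; in rolls → 05.02.02.02. Scheduled 34%. Arlenia agreement on 05.01.01: 05.02.02.02 not covered; Arlenia agreement on 05.02.02: not wholly obtained. → 34%.
Line E: kraft paper → 05.03; coated → 05.03.02; in sheets → 05.03.02.01. Scheduled 37%. Tyrosia agreement on 05.01.01: 05.03.02.01 not covered. → 37%.
Sum: 20% + 37% + 53% + 34% + 37% = 181%.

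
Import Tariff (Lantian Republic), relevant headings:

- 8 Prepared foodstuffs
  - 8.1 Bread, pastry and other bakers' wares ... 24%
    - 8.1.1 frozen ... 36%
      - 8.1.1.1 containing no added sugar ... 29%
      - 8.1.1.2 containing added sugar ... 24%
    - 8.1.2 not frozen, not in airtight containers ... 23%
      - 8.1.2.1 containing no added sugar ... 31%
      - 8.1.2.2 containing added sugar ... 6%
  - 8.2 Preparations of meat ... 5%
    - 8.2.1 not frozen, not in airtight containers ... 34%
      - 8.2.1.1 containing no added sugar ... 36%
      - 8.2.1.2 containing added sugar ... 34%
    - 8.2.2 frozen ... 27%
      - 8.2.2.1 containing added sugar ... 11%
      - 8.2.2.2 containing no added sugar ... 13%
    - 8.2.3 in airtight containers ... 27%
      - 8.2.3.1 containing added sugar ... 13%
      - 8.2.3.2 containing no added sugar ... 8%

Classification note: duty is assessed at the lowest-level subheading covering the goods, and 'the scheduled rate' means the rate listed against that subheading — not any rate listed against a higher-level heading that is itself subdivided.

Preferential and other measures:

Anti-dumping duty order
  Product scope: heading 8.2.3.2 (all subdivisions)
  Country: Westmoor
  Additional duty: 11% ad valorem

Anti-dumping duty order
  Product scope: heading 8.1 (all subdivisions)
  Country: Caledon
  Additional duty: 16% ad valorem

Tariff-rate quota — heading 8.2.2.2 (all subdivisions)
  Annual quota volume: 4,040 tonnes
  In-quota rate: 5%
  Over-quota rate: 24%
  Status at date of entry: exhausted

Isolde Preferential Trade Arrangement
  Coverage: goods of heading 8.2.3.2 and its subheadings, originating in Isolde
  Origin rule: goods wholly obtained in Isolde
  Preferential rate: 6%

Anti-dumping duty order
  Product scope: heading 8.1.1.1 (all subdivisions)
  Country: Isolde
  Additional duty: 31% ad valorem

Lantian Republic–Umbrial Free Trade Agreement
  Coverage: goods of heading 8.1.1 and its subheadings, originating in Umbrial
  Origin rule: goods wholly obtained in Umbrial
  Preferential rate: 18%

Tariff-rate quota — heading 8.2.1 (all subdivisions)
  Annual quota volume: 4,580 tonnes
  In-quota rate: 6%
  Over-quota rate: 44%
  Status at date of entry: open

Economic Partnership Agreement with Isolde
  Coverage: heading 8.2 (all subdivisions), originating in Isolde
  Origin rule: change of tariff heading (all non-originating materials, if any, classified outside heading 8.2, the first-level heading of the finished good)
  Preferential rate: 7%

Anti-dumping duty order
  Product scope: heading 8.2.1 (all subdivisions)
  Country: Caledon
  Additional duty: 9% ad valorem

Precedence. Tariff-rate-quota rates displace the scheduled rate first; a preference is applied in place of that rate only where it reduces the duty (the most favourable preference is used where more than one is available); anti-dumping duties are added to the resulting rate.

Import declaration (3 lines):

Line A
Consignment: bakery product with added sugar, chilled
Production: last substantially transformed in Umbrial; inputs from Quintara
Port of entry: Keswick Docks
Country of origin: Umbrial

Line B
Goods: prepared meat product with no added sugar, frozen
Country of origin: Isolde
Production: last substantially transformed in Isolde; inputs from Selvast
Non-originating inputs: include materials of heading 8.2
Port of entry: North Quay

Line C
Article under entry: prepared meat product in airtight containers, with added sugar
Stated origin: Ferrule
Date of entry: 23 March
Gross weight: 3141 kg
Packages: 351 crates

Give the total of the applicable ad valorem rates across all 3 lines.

Line A: bakery product → 8.1; chilled → 8.1.2; with added sugar → 8.1.2.2. Scheduled 6%. Umbrial agreement on 8.1.1: 8.1.2.2 not covered. → 6%.
Line B: prepared meat product → 8.2; frozen → 8.2.2; with no added sugar → 8.2.2.2. Scheduled 13%. quota on 8.2.2.2 exhausted → over-quota 24%; Isolde agreement on 8.2.3.2: 8.2.2.2 not covered; Isolde agreement on 8.2: CTH not met. → 24%.
Line C: prepared meat product → 8.2; in airtight containers → 8.2.3; with added sugar → 8.2.3.1. Scheduled 13%. No special measure applies. → 13%.
Sum: 6% + 24% + 13% = 43%.

43%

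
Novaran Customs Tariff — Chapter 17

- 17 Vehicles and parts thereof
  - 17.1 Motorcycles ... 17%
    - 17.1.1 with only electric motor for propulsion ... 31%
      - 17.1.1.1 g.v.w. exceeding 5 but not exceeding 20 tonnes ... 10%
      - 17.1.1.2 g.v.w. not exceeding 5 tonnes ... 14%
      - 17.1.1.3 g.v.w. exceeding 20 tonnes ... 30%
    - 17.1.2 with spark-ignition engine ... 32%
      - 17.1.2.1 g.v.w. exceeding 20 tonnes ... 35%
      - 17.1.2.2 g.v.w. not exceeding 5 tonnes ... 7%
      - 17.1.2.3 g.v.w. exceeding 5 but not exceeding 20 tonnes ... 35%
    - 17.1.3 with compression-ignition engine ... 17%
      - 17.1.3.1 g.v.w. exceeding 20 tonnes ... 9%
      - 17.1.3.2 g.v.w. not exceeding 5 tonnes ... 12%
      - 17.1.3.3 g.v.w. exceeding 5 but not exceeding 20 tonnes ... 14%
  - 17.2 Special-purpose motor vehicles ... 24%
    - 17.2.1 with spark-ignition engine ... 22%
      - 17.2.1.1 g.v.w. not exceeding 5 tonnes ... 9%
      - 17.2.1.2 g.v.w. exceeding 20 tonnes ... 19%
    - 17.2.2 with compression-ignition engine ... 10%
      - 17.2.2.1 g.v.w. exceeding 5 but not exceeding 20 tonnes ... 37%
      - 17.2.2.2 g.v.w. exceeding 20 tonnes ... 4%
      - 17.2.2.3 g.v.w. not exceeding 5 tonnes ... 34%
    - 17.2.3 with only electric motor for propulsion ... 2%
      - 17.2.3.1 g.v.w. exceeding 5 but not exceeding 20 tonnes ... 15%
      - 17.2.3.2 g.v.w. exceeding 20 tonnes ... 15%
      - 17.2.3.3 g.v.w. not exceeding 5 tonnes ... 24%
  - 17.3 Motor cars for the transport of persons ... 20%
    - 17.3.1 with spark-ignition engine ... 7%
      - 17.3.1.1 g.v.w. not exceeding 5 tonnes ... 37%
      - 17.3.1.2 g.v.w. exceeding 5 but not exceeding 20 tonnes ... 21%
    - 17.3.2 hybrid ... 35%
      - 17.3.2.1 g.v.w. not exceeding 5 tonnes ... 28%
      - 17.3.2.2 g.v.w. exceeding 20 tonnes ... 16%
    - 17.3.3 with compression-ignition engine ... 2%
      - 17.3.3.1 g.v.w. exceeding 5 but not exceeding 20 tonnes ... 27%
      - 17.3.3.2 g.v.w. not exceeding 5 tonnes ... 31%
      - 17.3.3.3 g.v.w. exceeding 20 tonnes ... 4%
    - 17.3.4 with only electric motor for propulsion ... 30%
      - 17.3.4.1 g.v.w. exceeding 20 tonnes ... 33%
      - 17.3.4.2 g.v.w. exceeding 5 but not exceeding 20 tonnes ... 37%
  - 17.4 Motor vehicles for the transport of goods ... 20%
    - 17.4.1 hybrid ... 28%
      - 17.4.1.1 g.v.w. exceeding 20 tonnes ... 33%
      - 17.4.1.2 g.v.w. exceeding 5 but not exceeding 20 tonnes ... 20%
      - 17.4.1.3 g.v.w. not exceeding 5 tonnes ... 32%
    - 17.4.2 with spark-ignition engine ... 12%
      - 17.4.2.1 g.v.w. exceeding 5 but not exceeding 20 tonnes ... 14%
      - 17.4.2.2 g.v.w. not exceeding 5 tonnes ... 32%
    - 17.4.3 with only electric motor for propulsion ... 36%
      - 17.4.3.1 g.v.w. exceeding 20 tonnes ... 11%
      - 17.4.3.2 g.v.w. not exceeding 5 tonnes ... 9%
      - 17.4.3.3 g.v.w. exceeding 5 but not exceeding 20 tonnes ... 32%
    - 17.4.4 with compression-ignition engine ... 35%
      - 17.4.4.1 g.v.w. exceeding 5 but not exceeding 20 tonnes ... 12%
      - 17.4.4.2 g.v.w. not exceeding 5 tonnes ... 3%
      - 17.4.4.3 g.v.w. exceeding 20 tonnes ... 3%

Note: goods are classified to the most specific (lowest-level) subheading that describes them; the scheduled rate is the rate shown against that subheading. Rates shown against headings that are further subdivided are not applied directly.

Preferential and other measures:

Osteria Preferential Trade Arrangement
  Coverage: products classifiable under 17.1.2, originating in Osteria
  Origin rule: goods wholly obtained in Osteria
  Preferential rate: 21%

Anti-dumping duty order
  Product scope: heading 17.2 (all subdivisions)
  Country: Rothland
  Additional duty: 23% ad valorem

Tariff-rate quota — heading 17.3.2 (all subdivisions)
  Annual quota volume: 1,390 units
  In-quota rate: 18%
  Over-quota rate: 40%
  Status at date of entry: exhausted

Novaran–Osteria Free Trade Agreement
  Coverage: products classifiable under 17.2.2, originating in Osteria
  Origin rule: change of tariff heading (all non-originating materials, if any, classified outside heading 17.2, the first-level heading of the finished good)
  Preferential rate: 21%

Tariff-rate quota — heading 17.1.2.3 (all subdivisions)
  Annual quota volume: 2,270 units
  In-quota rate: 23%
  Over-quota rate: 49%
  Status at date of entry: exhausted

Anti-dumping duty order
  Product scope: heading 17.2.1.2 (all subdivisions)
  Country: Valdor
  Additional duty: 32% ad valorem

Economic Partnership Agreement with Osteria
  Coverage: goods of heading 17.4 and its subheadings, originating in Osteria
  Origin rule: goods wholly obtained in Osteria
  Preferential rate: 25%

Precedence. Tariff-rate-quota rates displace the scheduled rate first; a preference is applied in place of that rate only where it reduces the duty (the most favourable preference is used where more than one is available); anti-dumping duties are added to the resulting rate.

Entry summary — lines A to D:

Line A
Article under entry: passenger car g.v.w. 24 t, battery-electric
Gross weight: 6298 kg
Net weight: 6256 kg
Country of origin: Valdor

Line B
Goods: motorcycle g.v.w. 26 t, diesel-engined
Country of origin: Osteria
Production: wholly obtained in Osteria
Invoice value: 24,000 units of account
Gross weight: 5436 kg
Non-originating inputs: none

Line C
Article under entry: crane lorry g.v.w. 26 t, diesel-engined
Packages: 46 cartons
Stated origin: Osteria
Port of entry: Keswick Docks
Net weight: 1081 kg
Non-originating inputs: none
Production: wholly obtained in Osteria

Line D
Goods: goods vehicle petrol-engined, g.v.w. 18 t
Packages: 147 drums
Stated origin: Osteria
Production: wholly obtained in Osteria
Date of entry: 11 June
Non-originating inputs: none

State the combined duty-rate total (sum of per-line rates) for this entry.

Line A: passenger car → 17.3; battery-electric → 17.3.4; g.v.w. 24 t → 17.3.4.1. Scheduled 33%. No special measure applies. → 33%.
Line B: motorcycle → 17.1; diesel-engined → 17.1.3; g.v.w. 26 t → 17.1.3.1. Scheduled 9%. Osteria agreement on 17.1.2: 17.1.3.1 not covered; Osteria agreement on 17.2.2: 17.1.3.1 not covered; Osteria agreement on 17.4: 17.1.3.1 not covered. → 9%.
Line C: crane lorry → 17.2; diesel-engined → 17.2.2; g.v.w. 26 t → 17.2.2.2. Scheduled 4%. Osteria agreement on 17.1.2: 17.2.2.2 not covered; Osteria agreement on 17.2.2: CTH met → 21% available; Osteria agreement on 17.4: 17.2.2.2 not covered; preference 21% not lower than 4% → no reduction. → 4%.
Line D: goods vehicle → 17.4; petrol-engined → 17.4.2; g.v.w. 18 t → 17.4.2.1. Scheduled 14%. Osteria agreement on 17.1.2: 17.4.2.1 not covered; Osteria agreement on 17.2.2: 17.4.2.1 not covered; Osteria agreement on 17.4: wholly obtained → 25% available; preference 25% not lower than 14% → no reduction. → 14%.
Sum: 33% + 9% + 4% + 14% = 60%.

60%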